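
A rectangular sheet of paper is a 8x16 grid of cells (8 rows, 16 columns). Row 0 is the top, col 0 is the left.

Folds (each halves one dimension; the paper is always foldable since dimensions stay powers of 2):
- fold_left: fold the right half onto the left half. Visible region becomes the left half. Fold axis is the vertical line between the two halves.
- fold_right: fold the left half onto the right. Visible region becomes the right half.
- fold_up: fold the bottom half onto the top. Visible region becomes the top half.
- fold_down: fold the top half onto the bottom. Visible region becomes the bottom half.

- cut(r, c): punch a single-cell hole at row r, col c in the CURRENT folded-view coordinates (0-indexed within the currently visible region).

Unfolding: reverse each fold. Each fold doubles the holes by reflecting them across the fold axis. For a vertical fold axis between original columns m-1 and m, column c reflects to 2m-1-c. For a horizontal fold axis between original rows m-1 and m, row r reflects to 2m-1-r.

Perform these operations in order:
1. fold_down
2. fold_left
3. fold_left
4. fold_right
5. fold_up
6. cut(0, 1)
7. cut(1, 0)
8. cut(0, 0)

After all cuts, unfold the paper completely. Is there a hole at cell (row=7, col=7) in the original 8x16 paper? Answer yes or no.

Op 1 fold_down: fold axis h@4; visible region now rows[4,8) x cols[0,16) = 4x16
Op 2 fold_left: fold axis v@8; visible region now rows[4,8) x cols[0,8) = 4x8
Op 3 fold_left: fold axis v@4; visible region now rows[4,8) x cols[0,4) = 4x4
Op 4 fold_right: fold axis v@2; visible region now rows[4,8) x cols[2,4) = 4x2
Op 5 fold_up: fold axis h@6; visible region now rows[4,6) x cols[2,4) = 2x2
Op 6 cut(0, 1): punch at orig (4,3); cuts so far [(4, 3)]; region rows[4,6) x cols[2,4) = 2x2
Op 7 cut(1, 0): punch at orig (5,2); cuts so far [(4, 3), (5, 2)]; region rows[4,6) x cols[2,4) = 2x2
Op 8 cut(0, 0): punch at orig (4,2); cuts so far [(4, 2), (4, 3), (5, 2)]; region rows[4,6) x cols[2,4) = 2x2
Unfold 1 (reflect across h@6): 6 holes -> [(4, 2), (4, 3), (5, 2), (6, 2), (7, 2), (7, 3)]
Unfold 2 (reflect across v@2): 12 holes -> [(4, 0), (4, 1), (4, 2), (4, 3), (5, 1), (5, 2), (6, 1), (6, 2), (7, 0), (7, 1), (7, 2), (7, 3)]
Unfold 3 (reflect across v@4): 24 holes -> [(4, 0), (4, 1), (4, 2), (4, 3), (4, 4), (4, 5), (4, 6), (4, 7), (5, 1), (5, 2), (5, 5), (5, 6), (6, 1), (6, 2), (6, 5), (6, 6), (7, 0), (7, 1), (7, 2), (7, 3), (7, 4), (7, 5), (7, 6), (7, 7)]
Unfold 4 (reflect across v@8): 48 holes -> [(4, 0), (4, 1), (4, 2), (4, 3), (4, 4), (4, 5), (4, 6), (4, 7), (4, 8), (4, 9), (4, 10), (4, 11), (4, 12), (4, 13), (4, 14), (4, 15), (5, 1), (5, 2), (5, 5), (5, 6), (5, 9), (5, 10), (5, 13), (5, 14), (6, 1), (6, 2), (6, 5), (6, 6), (6, 9), (6, 10), (6, 13), (6, 14), (7, 0), (7, 1), (7, 2), (7, 3), (7, 4), (7, 5), (7, 6), (7, 7), (7, 8), (7, 9), (7, 10), (7, 11), (7, 12), (7, 13), (7, 14), (7, 15)]
Unfold 5 (reflect across h@4): 96 holes -> [(0, 0), (0, 1), (0, 2), (0, 3), (0, 4), (0, 5), (0, 6), (0, 7), (0, 8), (0, 9), (0, 10), (0, 11), (0, 12), (0, 13), (0, 14), (0, 15), (1, 1), (1, 2), (1, 5), (1, 6), (1, 9), (1, 10), (1, 13), (1, 14), (2, 1), (2, 2), (2, 5), (2, 6), (2, 9), (2, 10), (2, 13), (2, 14), (3, 0), (3, 1), (3, 2), (3, 3), (3, 4), (3, 5), (3, 6), (3, 7), (3, 8), (3, 9), (3, 10), (3, 11), (3, 12), (3, 13), (3, 14), (3, 15), (4, 0), (4, 1), (4, 2), (4, 3), (4, 4), (4, 5), (4, 6), (4, 7), (4, 8), (4, 9), (4, 10), (4, 11), (4, 12), (4, 13), (4, 14), (4, 15), (5, 1), (5, 2), (5, 5), (5, 6), (5, 9), (5, 10), (5, 13), (5, 14), (6, 1), (6, 2), (6, 5), (6, 6), (6, 9), (6, 10), (6, 13), (6, 14), (7, 0), (7, 1), (7, 2), (7, 3), (7, 4), (7, 5), (7, 6), (7, 7), (7, 8), (7, 9), (7, 10), (7, 11), (7, 12), (7, 13), (7, 14), (7, 15)]
Holes: [(0, 0), (0, 1), (0, 2), (0, 3), (0, 4), (0, 5), (0, 6), (0, 7), (0, 8), (0, 9), (0, 10), (0, 11), (0, 12), (0, 13), (0, 14), (0, 15), (1, 1), (1, 2), (1, 5), (1, 6), (1, 9), (1, 10), (1, 13), (1, 14), (2, 1), (2, 2), (2, 5), (2, 6), (2, 9), (2, 10), (2, 13), (2, 14), (3, 0), (3, 1), (3, 2), (3, 3), (3, 4), (3, 5), (3, 6), (3, 7), (3, 8), (3, 9), (3, 10), (3, 11), (3, 12), (3, 13), (3, 14), (3, 15), (4, 0), (4, 1), (4, 2), (4, 3), (4, 4), (4, 5), (4, 6), (4, 7), (4, 8), (4, 9), (4, 10), (4, 11), (4, 12), (4, 13), (4, 14), (4, 15), (5, 1), (5, 2), (5, 5), (5, 6), (5, 9), (5, 10), (5, 13), (5, 14), (6, 1), (6, 2), (6, 5), (6, 6), (6, 9), (6, 10), (6, 13), (6, 14), (7, 0), (7, 1), (7, 2), (7, 3), (7, 4), (7, 5), (7, 6), (7, 7), (7, 8), (7, 9), (7, 10), (7, 11), (7, 12), (7, 13), (7, 14), (7, 15)]

Answer: yes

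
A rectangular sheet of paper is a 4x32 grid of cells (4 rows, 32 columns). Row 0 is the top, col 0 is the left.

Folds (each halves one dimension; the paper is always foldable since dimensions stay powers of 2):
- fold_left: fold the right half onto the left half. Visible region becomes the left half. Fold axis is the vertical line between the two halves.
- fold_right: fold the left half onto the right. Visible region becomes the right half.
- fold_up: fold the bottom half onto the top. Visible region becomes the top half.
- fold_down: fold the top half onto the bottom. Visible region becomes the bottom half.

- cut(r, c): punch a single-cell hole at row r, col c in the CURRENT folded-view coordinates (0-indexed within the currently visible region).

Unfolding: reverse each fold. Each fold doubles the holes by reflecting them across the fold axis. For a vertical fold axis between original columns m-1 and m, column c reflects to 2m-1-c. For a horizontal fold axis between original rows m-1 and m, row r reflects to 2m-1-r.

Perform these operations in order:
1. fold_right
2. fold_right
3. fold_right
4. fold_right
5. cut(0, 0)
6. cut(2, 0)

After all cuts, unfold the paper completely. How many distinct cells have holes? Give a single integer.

Answer: 32

Derivation:
Op 1 fold_right: fold axis v@16; visible region now rows[0,4) x cols[16,32) = 4x16
Op 2 fold_right: fold axis v@24; visible region now rows[0,4) x cols[24,32) = 4x8
Op 3 fold_right: fold axis v@28; visible region now rows[0,4) x cols[28,32) = 4x4
Op 4 fold_right: fold axis v@30; visible region now rows[0,4) x cols[30,32) = 4x2
Op 5 cut(0, 0): punch at orig (0,30); cuts so far [(0, 30)]; region rows[0,4) x cols[30,32) = 4x2
Op 6 cut(2, 0): punch at orig (2,30); cuts so far [(0, 30), (2, 30)]; region rows[0,4) x cols[30,32) = 4x2
Unfold 1 (reflect across v@30): 4 holes -> [(0, 29), (0, 30), (2, 29), (2, 30)]
Unfold 2 (reflect across v@28): 8 holes -> [(0, 25), (0, 26), (0, 29), (0, 30), (2, 25), (2, 26), (2, 29), (2, 30)]
Unfold 3 (reflect across v@24): 16 holes -> [(0, 17), (0, 18), (0, 21), (0, 22), (0, 25), (0, 26), (0, 29), (0, 30), (2, 17), (2, 18), (2, 21), (2, 22), (2, 25), (2, 26), (2, 29), (2, 30)]
Unfold 4 (reflect across v@16): 32 holes -> [(0, 1), (0, 2), (0, 5), (0, 6), (0, 9), (0, 10), (0, 13), (0, 14), (0, 17), (0, 18), (0, 21), (0, 22), (0, 25), (0, 26), (0, 29), (0, 30), (2, 1), (2, 2), (2, 5), (2, 6), (2, 9), (2, 10), (2, 13), (2, 14), (2, 17), (2, 18), (2, 21), (2, 22), (2, 25), (2, 26), (2, 29), (2, 30)]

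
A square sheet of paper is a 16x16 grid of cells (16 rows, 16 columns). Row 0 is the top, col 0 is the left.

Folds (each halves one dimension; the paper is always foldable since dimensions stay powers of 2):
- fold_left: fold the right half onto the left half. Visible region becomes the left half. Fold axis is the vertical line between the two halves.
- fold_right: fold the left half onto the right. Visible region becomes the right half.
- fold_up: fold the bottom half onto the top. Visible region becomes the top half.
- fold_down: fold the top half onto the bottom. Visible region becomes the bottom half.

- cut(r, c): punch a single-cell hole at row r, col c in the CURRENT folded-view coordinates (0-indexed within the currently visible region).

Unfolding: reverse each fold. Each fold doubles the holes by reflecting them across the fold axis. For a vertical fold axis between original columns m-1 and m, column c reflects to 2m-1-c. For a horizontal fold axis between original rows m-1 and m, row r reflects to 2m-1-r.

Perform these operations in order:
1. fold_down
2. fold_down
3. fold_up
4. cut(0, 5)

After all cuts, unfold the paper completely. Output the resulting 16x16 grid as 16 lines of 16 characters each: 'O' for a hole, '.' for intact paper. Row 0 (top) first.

Answer: .....O..........
................
................
.....O..........
.....O..........
................
................
.....O..........
.....O..........
................
................
.....O..........
.....O..........
................
................
.....O..........

Derivation:
Op 1 fold_down: fold axis h@8; visible region now rows[8,16) x cols[0,16) = 8x16
Op 2 fold_down: fold axis h@12; visible region now rows[12,16) x cols[0,16) = 4x16
Op 3 fold_up: fold axis h@14; visible region now rows[12,14) x cols[0,16) = 2x16
Op 4 cut(0, 5): punch at orig (12,5); cuts so far [(12, 5)]; region rows[12,14) x cols[0,16) = 2x16
Unfold 1 (reflect across h@14): 2 holes -> [(12, 5), (15, 5)]
Unfold 2 (reflect across h@12): 4 holes -> [(8, 5), (11, 5), (12, 5), (15, 5)]
Unfold 3 (reflect across h@8): 8 holes -> [(0, 5), (3, 5), (4, 5), (7, 5), (8, 5), (11, 5), (12, 5), (15, 5)]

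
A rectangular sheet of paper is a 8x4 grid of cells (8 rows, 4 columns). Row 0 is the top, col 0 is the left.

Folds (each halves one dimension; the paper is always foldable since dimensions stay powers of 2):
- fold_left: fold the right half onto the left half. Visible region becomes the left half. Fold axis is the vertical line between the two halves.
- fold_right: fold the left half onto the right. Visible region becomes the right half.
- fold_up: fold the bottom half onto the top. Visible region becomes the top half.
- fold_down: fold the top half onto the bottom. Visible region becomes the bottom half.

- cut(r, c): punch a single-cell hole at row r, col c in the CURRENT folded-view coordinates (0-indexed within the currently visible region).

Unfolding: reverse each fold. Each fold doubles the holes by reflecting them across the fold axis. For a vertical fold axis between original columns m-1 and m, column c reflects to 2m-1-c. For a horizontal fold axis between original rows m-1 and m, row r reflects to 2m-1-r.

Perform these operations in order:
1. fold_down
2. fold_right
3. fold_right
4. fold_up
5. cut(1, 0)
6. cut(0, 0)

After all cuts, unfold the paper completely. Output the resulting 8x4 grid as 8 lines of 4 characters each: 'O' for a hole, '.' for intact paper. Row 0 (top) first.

Answer: OOOO
OOOO
OOOO
OOOO
OOOO
OOOO
OOOO
OOOO

Derivation:
Op 1 fold_down: fold axis h@4; visible region now rows[4,8) x cols[0,4) = 4x4
Op 2 fold_right: fold axis v@2; visible region now rows[4,8) x cols[2,4) = 4x2
Op 3 fold_right: fold axis v@3; visible region now rows[4,8) x cols[3,4) = 4x1
Op 4 fold_up: fold axis h@6; visible region now rows[4,6) x cols[3,4) = 2x1
Op 5 cut(1, 0): punch at orig (5,3); cuts so far [(5, 3)]; region rows[4,6) x cols[3,4) = 2x1
Op 6 cut(0, 0): punch at orig (4,3); cuts so far [(4, 3), (5, 3)]; region rows[4,6) x cols[3,4) = 2x1
Unfold 1 (reflect across h@6): 4 holes -> [(4, 3), (5, 3), (6, 3), (7, 3)]
Unfold 2 (reflect across v@3): 8 holes -> [(4, 2), (4, 3), (5, 2), (5, 3), (6, 2), (6, 3), (7, 2), (7, 3)]
Unfold 3 (reflect across v@2): 16 holes -> [(4, 0), (4, 1), (4, 2), (4, 3), (5, 0), (5, 1), (5, 2), (5, 3), (6, 0), (6, 1), (6, 2), (6, 3), (7, 0), (7, 1), (7, 2), (7, 3)]
Unfold 4 (reflect across h@4): 32 holes -> [(0, 0), (0, 1), (0, 2), (0, 3), (1, 0), (1, 1), (1, 2), (1, 3), (2, 0), (2, 1), (2, 2), (2, 3), (3, 0), (3, 1), (3, 2), (3, 3), (4, 0), (4, 1), (4, 2), (4, 3), (5, 0), (5, 1), (5, 2), (5, 3), (6, 0), (6, 1), (6, 2), (6, 3), (7, 0), (7, 1), (7, 2), (7, 3)]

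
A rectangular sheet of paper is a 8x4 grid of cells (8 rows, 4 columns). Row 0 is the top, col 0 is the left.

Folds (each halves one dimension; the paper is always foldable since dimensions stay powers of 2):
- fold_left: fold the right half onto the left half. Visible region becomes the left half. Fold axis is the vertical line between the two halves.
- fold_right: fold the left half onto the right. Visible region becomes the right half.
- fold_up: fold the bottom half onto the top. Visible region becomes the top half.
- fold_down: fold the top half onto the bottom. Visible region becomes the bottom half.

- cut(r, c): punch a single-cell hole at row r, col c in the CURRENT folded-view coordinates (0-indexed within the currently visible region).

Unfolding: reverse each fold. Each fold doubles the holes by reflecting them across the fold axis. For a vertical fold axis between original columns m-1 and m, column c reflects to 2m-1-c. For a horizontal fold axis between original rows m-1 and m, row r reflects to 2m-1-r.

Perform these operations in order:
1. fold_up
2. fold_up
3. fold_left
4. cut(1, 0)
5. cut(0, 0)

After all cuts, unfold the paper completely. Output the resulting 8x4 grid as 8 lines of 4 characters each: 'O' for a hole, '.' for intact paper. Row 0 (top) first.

Answer: O..O
O..O
O..O
O..O
O..O
O..O
O..O
O..O

Derivation:
Op 1 fold_up: fold axis h@4; visible region now rows[0,4) x cols[0,4) = 4x4
Op 2 fold_up: fold axis h@2; visible region now rows[0,2) x cols[0,4) = 2x4
Op 3 fold_left: fold axis v@2; visible region now rows[0,2) x cols[0,2) = 2x2
Op 4 cut(1, 0): punch at orig (1,0); cuts so far [(1, 0)]; region rows[0,2) x cols[0,2) = 2x2
Op 5 cut(0, 0): punch at orig (0,0); cuts so far [(0, 0), (1, 0)]; region rows[0,2) x cols[0,2) = 2x2
Unfold 1 (reflect across v@2): 4 holes -> [(0, 0), (0, 3), (1, 0), (1, 3)]
Unfold 2 (reflect across h@2): 8 holes -> [(0, 0), (0, 3), (1, 0), (1, 3), (2, 0), (2, 3), (3, 0), (3, 3)]
Unfold 3 (reflect across h@4): 16 holes -> [(0, 0), (0, 3), (1, 0), (1, 3), (2, 0), (2, 3), (3, 0), (3, 3), (4, 0), (4, 3), (5, 0), (5, 3), (6, 0), (6, 3), (7, 0), (7, 3)]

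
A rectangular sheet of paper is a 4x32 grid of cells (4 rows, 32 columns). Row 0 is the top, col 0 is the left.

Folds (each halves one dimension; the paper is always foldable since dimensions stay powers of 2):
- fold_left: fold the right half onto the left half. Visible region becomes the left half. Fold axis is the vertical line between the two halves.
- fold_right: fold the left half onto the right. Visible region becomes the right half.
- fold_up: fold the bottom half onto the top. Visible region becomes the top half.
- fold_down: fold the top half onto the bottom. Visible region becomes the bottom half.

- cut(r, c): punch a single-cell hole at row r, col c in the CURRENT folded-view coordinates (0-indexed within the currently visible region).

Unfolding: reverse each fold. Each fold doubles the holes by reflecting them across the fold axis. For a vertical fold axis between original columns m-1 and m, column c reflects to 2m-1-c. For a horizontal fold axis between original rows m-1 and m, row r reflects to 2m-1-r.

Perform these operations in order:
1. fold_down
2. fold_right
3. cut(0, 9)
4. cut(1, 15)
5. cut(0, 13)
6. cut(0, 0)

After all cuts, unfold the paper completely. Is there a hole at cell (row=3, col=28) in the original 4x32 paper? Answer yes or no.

Op 1 fold_down: fold axis h@2; visible region now rows[2,4) x cols[0,32) = 2x32
Op 2 fold_right: fold axis v@16; visible region now rows[2,4) x cols[16,32) = 2x16
Op 3 cut(0, 9): punch at orig (2,25); cuts so far [(2, 25)]; region rows[2,4) x cols[16,32) = 2x16
Op 4 cut(1, 15): punch at orig (3,31); cuts so far [(2, 25), (3, 31)]; region rows[2,4) x cols[16,32) = 2x16
Op 5 cut(0, 13): punch at orig (2,29); cuts so far [(2, 25), (2, 29), (3, 31)]; region rows[2,4) x cols[16,32) = 2x16
Op 6 cut(0, 0): punch at orig (2,16); cuts so far [(2, 16), (2, 25), (2, 29), (3, 31)]; region rows[2,4) x cols[16,32) = 2x16
Unfold 1 (reflect across v@16): 8 holes -> [(2, 2), (2, 6), (2, 15), (2, 16), (2, 25), (2, 29), (3, 0), (3, 31)]
Unfold 2 (reflect across h@2): 16 holes -> [(0, 0), (0, 31), (1, 2), (1, 6), (1, 15), (1, 16), (1, 25), (1, 29), (2, 2), (2, 6), (2, 15), (2, 16), (2, 25), (2, 29), (3, 0), (3, 31)]
Holes: [(0, 0), (0, 31), (1, 2), (1, 6), (1, 15), (1, 16), (1, 25), (1, 29), (2, 2), (2, 6), (2, 15), (2, 16), (2, 25), (2, 29), (3, 0), (3, 31)]

Answer: no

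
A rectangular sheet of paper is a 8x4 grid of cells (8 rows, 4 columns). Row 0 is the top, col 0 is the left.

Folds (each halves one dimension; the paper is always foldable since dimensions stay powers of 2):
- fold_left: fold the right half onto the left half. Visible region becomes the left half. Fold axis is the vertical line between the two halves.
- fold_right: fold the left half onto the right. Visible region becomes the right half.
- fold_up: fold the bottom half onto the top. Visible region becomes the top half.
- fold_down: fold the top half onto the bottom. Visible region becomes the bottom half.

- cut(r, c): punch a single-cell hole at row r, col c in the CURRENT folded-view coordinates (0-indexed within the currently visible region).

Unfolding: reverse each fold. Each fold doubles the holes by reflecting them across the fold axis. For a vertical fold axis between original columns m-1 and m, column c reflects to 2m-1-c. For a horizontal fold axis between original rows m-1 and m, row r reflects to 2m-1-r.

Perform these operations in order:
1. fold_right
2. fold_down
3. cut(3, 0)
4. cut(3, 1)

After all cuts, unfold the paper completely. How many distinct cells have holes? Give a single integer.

Answer: 8

Derivation:
Op 1 fold_right: fold axis v@2; visible region now rows[0,8) x cols[2,4) = 8x2
Op 2 fold_down: fold axis h@4; visible region now rows[4,8) x cols[2,4) = 4x2
Op 3 cut(3, 0): punch at orig (7,2); cuts so far [(7, 2)]; region rows[4,8) x cols[2,4) = 4x2
Op 4 cut(3, 1): punch at orig (7,3); cuts so far [(7, 2), (7, 3)]; region rows[4,8) x cols[2,4) = 4x2
Unfold 1 (reflect across h@4): 4 holes -> [(0, 2), (0, 3), (7, 2), (7, 3)]
Unfold 2 (reflect across v@2): 8 holes -> [(0, 0), (0, 1), (0, 2), (0, 3), (7, 0), (7, 1), (7, 2), (7, 3)]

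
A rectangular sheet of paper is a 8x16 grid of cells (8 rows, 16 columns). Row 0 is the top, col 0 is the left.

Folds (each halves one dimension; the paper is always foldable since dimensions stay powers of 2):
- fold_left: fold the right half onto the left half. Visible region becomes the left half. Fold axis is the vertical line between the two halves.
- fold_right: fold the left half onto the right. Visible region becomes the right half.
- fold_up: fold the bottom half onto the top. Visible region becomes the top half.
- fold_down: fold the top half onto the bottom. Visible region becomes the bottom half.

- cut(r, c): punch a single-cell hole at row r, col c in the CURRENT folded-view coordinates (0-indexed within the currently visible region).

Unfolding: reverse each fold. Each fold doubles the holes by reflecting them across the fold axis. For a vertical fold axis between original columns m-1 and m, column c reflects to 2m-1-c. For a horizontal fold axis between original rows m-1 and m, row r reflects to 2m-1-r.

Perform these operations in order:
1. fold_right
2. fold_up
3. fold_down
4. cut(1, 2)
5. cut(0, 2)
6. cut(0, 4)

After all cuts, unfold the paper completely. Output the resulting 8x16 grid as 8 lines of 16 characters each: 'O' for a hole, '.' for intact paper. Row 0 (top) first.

Answer: .....O....O.....
...O.O....O.O...
...O.O....O.O...
.....O....O.....
.....O....O.....
...O.O....O.O...
...O.O....O.O...
.....O....O.....

Derivation:
Op 1 fold_right: fold axis v@8; visible region now rows[0,8) x cols[8,16) = 8x8
Op 2 fold_up: fold axis h@4; visible region now rows[0,4) x cols[8,16) = 4x8
Op 3 fold_down: fold axis h@2; visible region now rows[2,4) x cols[8,16) = 2x8
Op 4 cut(1, 2): punch at orig (3,10); cuts so far [(3, 10)]; region rows[2,4) x cols[8,16) = 2x8
Op 5 cut(0, 2): punch at orig (2,10); cuts so far [(2, 10), (3, 10)]; region rows[2,4) x cols[8,16) = 2x8
Op 6 cut(0, 4): punch at orig (2,12); cuts so far [(2, 10), (2, 12), (3, 10)]; region rows[2,4) x cols[8,16) = 2x8
Unfold 1 (reflect across h@2): 6 holes -> [(0, 10), (1, 10), (1, 12), (2, 10), (2, 12), (3, 10)]
Unfold 2 (reflect across h@4): 12 holes -> [(0, 10), (1, 10), (1, 12), (2, 10), (2, 12), (3, 10), (4, 10), (5, 10), (5, 12), (6, 10), (6, 12), (7, 10)]
Unfold 3 (reflect across v@8): 24 holes -> [(0, 5), (0, 10), (1, 3), (1, 5), (1, 10), (1, 12), (2, 3), (2, 5), (2, 10), (2, 12), (3, 5), (3, 10), (4, 5), (4, 10), (5, 3), (5, 5), (5, 10), (5, 12), (6, 3), (6, 5), (6, 10), (6, 12), (7, 5), (7, 10)]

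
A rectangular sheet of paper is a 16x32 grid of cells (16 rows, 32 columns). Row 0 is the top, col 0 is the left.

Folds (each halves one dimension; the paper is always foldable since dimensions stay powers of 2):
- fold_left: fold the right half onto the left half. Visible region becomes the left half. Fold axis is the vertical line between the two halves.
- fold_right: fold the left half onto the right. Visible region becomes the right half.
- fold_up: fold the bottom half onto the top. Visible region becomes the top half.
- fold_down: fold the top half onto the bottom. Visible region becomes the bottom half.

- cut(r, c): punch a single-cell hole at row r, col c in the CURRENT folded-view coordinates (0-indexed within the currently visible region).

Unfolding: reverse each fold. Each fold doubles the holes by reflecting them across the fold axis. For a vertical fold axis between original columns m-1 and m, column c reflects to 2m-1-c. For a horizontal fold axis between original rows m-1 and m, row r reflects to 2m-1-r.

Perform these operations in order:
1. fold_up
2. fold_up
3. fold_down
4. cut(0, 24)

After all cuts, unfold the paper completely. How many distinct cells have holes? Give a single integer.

Answer: 8

Derivation:
Op 1 fold_up: fold axis h@8; visible region now rows[0,8) x cols[0,32) = 8x32
Op 2 fold_up: fold axis h@4; visible region now rows[0,4) x cols[0,32) = 4x32
Op 3 fold_down: fold axis h@2; visible region now rows[2,4) x cols[0,32) = 2x32
Op 4 cut(0, 24): punch at orig (2,24); cuts so far [(2, 24)]; region rows[2,4) x cols[0,32) = 2x32
Unfold 1 (reflect across h@2): 2 holes -> [(1, 24), (2, 24)]
Unfold 2 (reflect across h@4): 4 holes -> [(1, 24), (2, 24), (5, 24), (6, 24)]
Unfold 3 (reflect across h@8): 8 holes -> [(1, 24), (2, 24), (5, 24), (6, 24), (9, 24), (10, 24), (13, 24), (14, 24)]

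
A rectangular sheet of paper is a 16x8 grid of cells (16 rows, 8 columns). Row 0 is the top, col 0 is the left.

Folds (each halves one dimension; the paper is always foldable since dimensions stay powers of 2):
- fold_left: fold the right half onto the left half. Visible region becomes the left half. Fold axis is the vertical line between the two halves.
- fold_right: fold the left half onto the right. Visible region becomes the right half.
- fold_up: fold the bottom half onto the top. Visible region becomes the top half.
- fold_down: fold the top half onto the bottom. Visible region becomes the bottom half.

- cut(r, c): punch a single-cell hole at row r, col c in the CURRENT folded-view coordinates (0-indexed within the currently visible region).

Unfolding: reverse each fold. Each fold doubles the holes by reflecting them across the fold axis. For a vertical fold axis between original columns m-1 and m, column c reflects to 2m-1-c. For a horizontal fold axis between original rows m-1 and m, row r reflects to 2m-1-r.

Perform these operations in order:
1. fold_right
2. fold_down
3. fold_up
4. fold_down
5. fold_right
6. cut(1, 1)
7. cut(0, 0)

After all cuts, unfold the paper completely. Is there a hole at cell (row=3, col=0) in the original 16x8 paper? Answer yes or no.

Answer: yes

Derivation:
Op 1 fold_right: fold axis v@4; visible region now rows[0,16) x cols[4,8) = 16x4
Op 2 fold_down: fold axis h@8; visible region now rows[8,16) x cols[4,8) = 8x4
Op 3 fold_up: fold axis h@12; visible region now rows[8,12) x cols[4,8) = 4x4
Op 4 fold_down: fold axis h@10; visible region now rows[10,12) x cols[4,8) = 2x4
Op 5 fold_right: fold axis v@6; visible region now rows[10,12) x cols[6,8) = 2x2
Op 6 cut(1, 1): punch at orig (11,7); cuts so far [(11, 7)]; region rows[10,12) x cols[6,8) = 2x2
Op 7 cut(0, 0): punch at orig (10,6); cuts so far [(10, 6), (11, 7)]; region rows[10,12) x cols[6,8) = 2x2
Unfold 1 (reflect across v@6): 4 holes -> [(10, 5), (10, 6), (11, 4), (11, 7)]
Unfold 2 (reflect across h@10): 8 holes -> [(8, 4), (8, 7), (9, 5), (9, 6), (10, 5), (10, 6), (11, 4), (11, 7)]
Unfold 3 (reflect across h@12): 16 holes -> [(8, 4), (8, 7), (9, 5), (9, 6), (10, 5), (10, 6), (11, 4), (11, 7), (12, 4), (12, 7), (13, 5), (13, 6), (14, 5), (14, 6), (15, 4), (15, 7)]
Unfold 4 (reflect across h@8): 32 holes -> [(0, 4), (0, 7), (1, 5), (1, 6), (2, 5), (2, 6), (3, 4), (3, 7), (4, 4), (4, 7), (5, 5), (5, 6), (6, 5), (6, 6), (7, 4), (7, 7), (8, 4), (8, 7), (9, 5), (9, 6), (10, 5), (10, 6), (11, 4), (11, 7), (12, 4), (12, 7), (13, 5), (13, 6), (14, 5), (14, 6), (15, 4), (15, 7)]
Unfold 5 (reflect across v@4): 64 holes -> [(0, 0), (0, 3), (0, 4), (0, 7), (1, 1), (1, 2), (1, 5), (1, 6), (2, 1), (2, 2), (2, 5), (2, 6), (3, 0), (3, 3), (3, 4), (3, 7), (4, 0), (4, 3), (4, 4), (4, 7), (5, 1), (5, 2), (5, 5), (5, 6), (6, 1), (6, 2), (6, 5), (6, 6), (7, 0), (7, 3), (7, 4), (7, 7), (8, 0), (8, 3), (8, 4), (8, 7), (9, 1), (9, 2), (9, 5), (9, 6), (10, 1), (10, 2), (10, 5), (10, 6), (11, 0), (11, 3), (11, 4), (11, 7), (12, 0), (12, 3), (12, 4), (12, 7), (13, 1), (13, 2), (13, 5), (13, 6), (14, 1), (14, 2), (14, 5), (14, 6), (15, 0), (15, 3), (15, 4), (15, 7)]
Holes: [(0, 0), (0, 3), (0, 4), (0, 7), (1, 1), (1, 2), (1, 5), (1, 6), (2, 1), (2, 2), (2, 5), (2, 6), (3, 0), (3, 3), (3, 4), (3, 7), (4, 0), (4, 3), (4, 4), (4, 7), (5, 1), (5, 2), (5, 5), (5, 6), (6, 1), (6, 2), (6, 5), (6, 6), (7, 0), (7, 3), (7, 4), (7, 7), (8, 0), (8, 3), (8, 4), (8, 7), (9, 1), (9, 2), (9, 5), (9, 6), (10, 1), (10, 2), (10, 5), (10, 6), (11, 0), (11, 3), (11, 4), (11, 7), (12, 0), (12, 3), (12, 4), (12, 7), (13, 1), (13, 2), (13, 5), (13, 6), (14, 1), (14, 2), (14, 5), (14, 6), (15, 0), (15, 3), (15, 4), (15, 7)]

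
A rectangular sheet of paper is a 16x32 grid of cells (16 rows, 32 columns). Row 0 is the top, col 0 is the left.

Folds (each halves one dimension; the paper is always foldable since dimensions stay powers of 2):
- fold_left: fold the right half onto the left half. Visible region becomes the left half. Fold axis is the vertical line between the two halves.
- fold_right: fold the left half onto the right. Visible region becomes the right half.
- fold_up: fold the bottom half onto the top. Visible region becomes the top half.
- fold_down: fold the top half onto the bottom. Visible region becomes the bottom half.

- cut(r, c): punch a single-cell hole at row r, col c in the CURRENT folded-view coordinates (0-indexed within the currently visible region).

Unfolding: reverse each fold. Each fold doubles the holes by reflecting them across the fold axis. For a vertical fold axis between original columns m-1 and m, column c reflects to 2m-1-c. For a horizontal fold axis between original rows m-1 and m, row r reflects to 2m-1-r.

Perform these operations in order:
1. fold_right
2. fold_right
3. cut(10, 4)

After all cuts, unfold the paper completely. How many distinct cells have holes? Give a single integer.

Op 1 fold_right: fold axis v@16; visible region now rows[0,16) x cols[16,32) = 16x16
Op 2 fold_right: fold axis v@24; visible region now rows[0,16) x cols[24,32) = 16x8
Op 3 cut(10, 4): punch at orig (10,28); cuts so far [(10, 28)]; region rows[0,16) x cols[24,32) = 16x8
Unfold 1 (reflect across v@24): 2 holes -> [(10, 19), (10, 28)]
Unfold 2 (reflect across v@16): 4 holes -> [(10, 3), (10, 12), (10, 19), (10, 28)]

Answer: 4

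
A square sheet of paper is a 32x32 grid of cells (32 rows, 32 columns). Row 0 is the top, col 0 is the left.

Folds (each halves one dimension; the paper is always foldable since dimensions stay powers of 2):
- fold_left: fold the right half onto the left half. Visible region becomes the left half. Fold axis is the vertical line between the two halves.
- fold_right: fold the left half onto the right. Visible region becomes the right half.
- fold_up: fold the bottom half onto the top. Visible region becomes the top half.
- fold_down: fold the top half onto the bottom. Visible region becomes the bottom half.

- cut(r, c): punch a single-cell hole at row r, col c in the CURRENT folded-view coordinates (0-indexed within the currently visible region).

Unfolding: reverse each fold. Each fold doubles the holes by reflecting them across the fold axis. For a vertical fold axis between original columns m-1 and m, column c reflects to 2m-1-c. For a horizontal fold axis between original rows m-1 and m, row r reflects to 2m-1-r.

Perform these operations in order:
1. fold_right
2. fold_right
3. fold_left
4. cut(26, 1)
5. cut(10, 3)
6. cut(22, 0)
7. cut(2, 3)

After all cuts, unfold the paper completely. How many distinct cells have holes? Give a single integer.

Op 1 fold_right: fold axis v@16; visible region now rows[0,32) x cols[16,32) = 32x16
Op 2 fold_right: fold axis v@24; visible region now rows[0,32) x cols[24,32) = 32x8
Op 3 fold_left: fold axis v@28; visible region now rows[0,32) x cols[24,28) = 32x4
Op 4 cut(26, 1): punch at orig (26,25); cuts so far [(26, 25)]; region rows[0,32) x cols[24,28) = 32x4
Op 5 cut(10, 3): punch at orig (10,27); cuts so far [(10, 27), (26, 25)]; region rows[0,32) x cols[24,28) = 32x4
Op 6 cut(22, 0): punch at orig (22,24); cuts so far [(10, 27), (22, 24), (26, 25)]; region rows[0,32) x cols[24,28) = 32x4
Op 7 cut(2, 3): punch at orig (2,27); cuts so far [(2, 27), (10, 27), (22, 24), (26, 25)]; region rows[0,32) x cols[24,28) = 32x4
Unfold 1 (reflect across v@28): 8 holes -> [(2, 27), (2, 28), (10, 27), (10, 28), (22, 24), (22, 31), (26, 25), (26, 30)]
Unfold 2 (reflect across v@24): 16 holes -> [(2, 19), (2, 20), (2, 27), (2, 28), (10, 19), (10, 20), (10, 27), (10, 28), (22, 16), (22, 23), (22, 24), (22, 31), (26, 17), (26, 22), (26, 25), (26, 30)]
Unfold 3 (reflect across v@16): 32 holes -> [(2, 3), (2, 4), (2, 11), (2, 12), (2, 19), (2, 20), (2, 27), (2, 28), (10, 3), (10, 4), (10, 11), (10, 12), (10, 19), (10, 20), (10, 27), (10, 28), (22, 0), (22, 7), (22, 8), (22, 15), (22, 16), (22, 23), (22, 24), (22, 31), (26, 1), (26, 6), (26, 9), (26, 14), (26, 17), (26, 22), (26, 25), (26, 30)]

Answer: 32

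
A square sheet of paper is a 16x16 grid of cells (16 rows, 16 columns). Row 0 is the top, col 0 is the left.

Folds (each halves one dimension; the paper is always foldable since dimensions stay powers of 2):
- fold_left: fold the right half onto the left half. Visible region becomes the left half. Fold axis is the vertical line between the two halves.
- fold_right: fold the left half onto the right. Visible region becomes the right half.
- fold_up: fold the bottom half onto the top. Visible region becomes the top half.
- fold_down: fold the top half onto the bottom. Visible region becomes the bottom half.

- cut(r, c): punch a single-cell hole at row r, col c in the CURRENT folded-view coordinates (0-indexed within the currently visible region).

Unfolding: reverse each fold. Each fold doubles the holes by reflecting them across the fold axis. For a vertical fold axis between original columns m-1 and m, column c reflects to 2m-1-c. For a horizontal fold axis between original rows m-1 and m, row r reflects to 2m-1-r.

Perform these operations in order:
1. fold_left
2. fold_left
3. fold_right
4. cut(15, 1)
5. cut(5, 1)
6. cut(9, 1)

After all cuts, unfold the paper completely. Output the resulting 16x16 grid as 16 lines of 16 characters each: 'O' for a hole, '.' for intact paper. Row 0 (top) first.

Answer: ................
................
................
................
................
O..OO..OO..OO..O
................
................
................
O..OO..OO..OO..O
................
................
................
................
................
O..OO..OO..OO..O

Derivation:
Op 1 fold_left: fold axis v@8; visible region now rows[0,16) x cols[0,8) = 16x8
Op 2 fold_left: fold axis v@4; visible region now rows[0,16) x cols[0,4) = 16x4
Op 3 fold_right: fold axis v@2; visible region now rows[0,16) x cols[2,4) = 16x2
Op 4 cut(15, 1): punch at orig (15,3); cuts so far [(15, 3)]; region rows[0,16) x cols[2,4) = 16x2
Op 5 cut(5, 1): punch at orig (5,3); cuts so far [(5, 3), (15, 3)]; region rows[0,16) x cols[2,4) = 16x2
Op 6 cut(9, 1): punch at orig (9,3); cuts so far [(5, 3), (9, 3), (15, 3)]; region rows[0,16) x cols[2,4) = 16x2
Unfold 1 (reflect across v@2): 6 holes -> [(5, 0), (5, 3), (9, 0), (9, 3), (15, 0), (15, 3)]
Unfold 2 (reflect across v@4): 12 holes -> [(5, 0), (5, 3), (5, 4), (5, 7), (9, 0), (9, 3), (9, 4), (9, 7), (15, 0), (15, 3), (15, 4), (15, 7)]
Unfold 3 (reflect across v@8): 24 holes -> [(5, 0), (5, 3), (5, 4), (5, 7), (5, 8), (5, 11), (5, 12), (5, 15), (9, 0), (9, 3), (9, 4), (9, 7), (9, 8), (9, 11), (9, 12), (9, 15), (15, 0), (15, 3), (15, 4), (15, 7), (15, 8), (15, 11), (15, 12), (15, 15)]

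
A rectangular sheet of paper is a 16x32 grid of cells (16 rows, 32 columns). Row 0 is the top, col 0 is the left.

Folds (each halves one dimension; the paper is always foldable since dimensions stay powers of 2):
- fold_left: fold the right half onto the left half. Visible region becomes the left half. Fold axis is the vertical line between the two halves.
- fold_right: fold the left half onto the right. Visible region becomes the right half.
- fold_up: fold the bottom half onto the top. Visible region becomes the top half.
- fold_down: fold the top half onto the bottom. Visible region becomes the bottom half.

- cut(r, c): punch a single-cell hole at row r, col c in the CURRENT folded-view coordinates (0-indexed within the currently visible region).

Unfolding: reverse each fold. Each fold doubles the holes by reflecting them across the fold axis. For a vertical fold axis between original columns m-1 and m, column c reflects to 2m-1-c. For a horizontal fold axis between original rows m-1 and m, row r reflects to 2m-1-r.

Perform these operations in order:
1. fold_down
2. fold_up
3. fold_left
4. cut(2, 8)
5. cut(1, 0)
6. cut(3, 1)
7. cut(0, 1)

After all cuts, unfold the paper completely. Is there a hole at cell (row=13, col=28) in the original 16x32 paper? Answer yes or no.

Answer: no

Derivation:
Op 1 fold_down: fold axis h@8; visible region now rows[8,16) x cols[0,32) = 8x32
Op 2 fold_up: fold axis h@12; visible region now rows[8,12) x cols[0,32) = 4x32
Op 3 fold_left: fold axis v@16; visible region now rows[8,12) x cols[0,16) = 4x16
Op 4 cut(2, 8): punch at orig (10,8); cuts so far [(10, 8)]; region rows[8,12) x cols[0,16) = 4x16
Op 5 cut(1, 0): punch at orig (9,0); cuts so far [(9, 0), (10, 8)]; region rows[8,12) x cols[0,16) = 4x16
Op 6 cut(3, 1): punch at orig (11,1); cuts so far [(9, 0), (10, 8), (11, 1)]; region rows[8,12) x cols[0,16) = 4x16
Op 7 cut(0, 1): punch at orig (8,1); cuts so far [(8, 1), (9, 0), (10, 8), (11, 1)]; region rows[8,12) x cols[0,16) = 4x16
Unfold 1 (reflect across v@16): 8 holes -> [(8, 1), (8, 30), (9, 0), (9, 31), (10, 8), (10, 23), (11, 1), (11, 30)]
Unfold 2 (reflect across h@12): 16 holes -> [(8, 1), (8, 30), (9, 0), (9, 31), (10, 8), (10, 23), (11, 1), (11, 30), (12, 1), (12, 30), (13, 8), (13, 23), (14, 0), (14, 31), (15, 1), (15, 30)]
Unfold 3 (reflect across h@8): 32 holes -> [(0, 1), (0, 30), (1, 0), (1, 31), (2, 8), (2, 23), (3, 1), (3, 30), (4, 1), (4, 30), (5, 8), (5, 23), (6, 0), (6, 31), (7, 1), (7, 30), (8, 1), (8, 30), (9, 0), (9, 31), (10, 8), (10, 23), (11, 1), (11, 30), (12, 1), (12, 30), (13, 8), (13, 23), (14, 0), (14, 31), (15, 1), (15, 30)]
Holes: [(0, 1), (0, 30), (1, 0), (1, 31), (2, 8), (2, 23), (3, 1), (3, 30), (4, 1), (4, 30), (5, 8), (5, 23), (6, 0), (6, 31), (7, 1), (7, 30), (8, 1), (8, 30), (9, 0), (9, 31), (10, 8), (10, 23), (11, 1), (11, 30), (12, 1), (12, 30), (13, 8), (13, 23), (14, 0), (14, 31), (15, 1), (15, 30)]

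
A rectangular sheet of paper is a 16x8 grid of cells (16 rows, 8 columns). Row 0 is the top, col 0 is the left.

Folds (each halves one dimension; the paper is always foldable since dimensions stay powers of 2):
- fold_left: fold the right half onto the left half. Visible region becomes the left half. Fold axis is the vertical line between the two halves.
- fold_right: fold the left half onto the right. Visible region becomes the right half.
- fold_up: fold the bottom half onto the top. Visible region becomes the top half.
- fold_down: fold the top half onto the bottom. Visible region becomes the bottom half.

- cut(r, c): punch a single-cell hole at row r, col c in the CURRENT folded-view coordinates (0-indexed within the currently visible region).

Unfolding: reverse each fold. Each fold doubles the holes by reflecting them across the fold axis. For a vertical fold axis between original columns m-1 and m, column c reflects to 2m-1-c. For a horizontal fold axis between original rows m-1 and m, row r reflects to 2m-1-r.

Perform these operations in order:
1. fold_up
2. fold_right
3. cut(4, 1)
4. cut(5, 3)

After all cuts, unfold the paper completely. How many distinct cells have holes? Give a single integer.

Op 1 fold_up: fold axis h@8; visible region now rows[0,8) x cols[0,8) = 8x8
Op 2 fold_right: fold axis v@4; visible region now rows[0,8) x cols[4,8) = 8x4
Op 3 cut(4, 1): punch at orig (4,5); cuts so far [(4, 5)]; region rows[0,8) x cols[4,8) = 8x4
Op 4 cut(5, 3): punch at orig (5,7); cuts so far [(4, 5), (5, 7)]; region rows[0,8) x cols[4,8) = 8x4
Unfold 1 (reflect across v@4): 4 holes -> [(4, 2), (4, 5), (5, 0), (5, 7)]
Unfold 2 (reflect across h@8): 8 holes -> [(4, 2), (4, 5), (5, 0), (5, 7), (10, 0), (10, 7), (11, 2), (11, 5)]

Answer: 8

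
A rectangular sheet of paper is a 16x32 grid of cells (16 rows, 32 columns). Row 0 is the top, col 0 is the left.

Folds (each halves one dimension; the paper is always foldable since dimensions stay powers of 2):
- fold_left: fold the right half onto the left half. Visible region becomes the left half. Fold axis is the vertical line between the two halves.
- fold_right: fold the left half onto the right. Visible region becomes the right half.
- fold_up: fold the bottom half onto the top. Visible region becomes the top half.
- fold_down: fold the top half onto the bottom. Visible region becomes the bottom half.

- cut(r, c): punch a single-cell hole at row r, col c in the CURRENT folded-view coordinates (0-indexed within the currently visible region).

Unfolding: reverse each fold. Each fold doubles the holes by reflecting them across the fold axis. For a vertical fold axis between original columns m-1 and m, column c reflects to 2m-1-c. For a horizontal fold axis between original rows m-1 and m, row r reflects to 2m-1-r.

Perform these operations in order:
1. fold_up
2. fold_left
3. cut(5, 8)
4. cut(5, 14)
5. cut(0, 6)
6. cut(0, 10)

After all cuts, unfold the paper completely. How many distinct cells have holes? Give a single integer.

Op 1 fold_up: fold axis h@8; visible region now rows[0,8) x cols[0,32) = 8x32
Op 2 fold_left: fold axis v@16; visible region now rows[0,8) x cols[0,16) = 8x16
Op 3 cut(5, 8): punch at orig (5,8); cuts so far [(5, 8)]; region rows[0,8) x cols[0,16) = 8x16
Op 4 cut(5, 14): punch at orig (5,14); cuts so far [(5, 8), (5, 14)]; region rows[0,8) x cols[0,16) = 8x16
Op 5 cut(0, 6): punch at orig (0,6); cuts so far [(0, 6), (5, 8), (5, 14)]; region rows[0,8) x cols[0,16) = 8x16
Op 6 cut(0, 10): punch at orig (0,10); cuts so far [(0, 6), (0, 10), (5, 8), (5, 14)]; region rows[0,8) x cols[0,16) = 8x16
Unfold 1 (reflect across v@16): 8 holes -> [(0, 6), (0, 10), (0, 21), (0, 25), (5, 8), (5, 14), (5, 17), (5, 23)]
Unfold 2 (reflect across h@8): 16 holes -> [(0, 6), (0, 10), (0, 21), (0, 25), (5, 8), (5, 14), (5, 17), (5, 23), (10, 8), (10, 14), (10, 17), (10, 23), (15, 6), (15, 10), (15, 21), (15, 25)]

Answer: 16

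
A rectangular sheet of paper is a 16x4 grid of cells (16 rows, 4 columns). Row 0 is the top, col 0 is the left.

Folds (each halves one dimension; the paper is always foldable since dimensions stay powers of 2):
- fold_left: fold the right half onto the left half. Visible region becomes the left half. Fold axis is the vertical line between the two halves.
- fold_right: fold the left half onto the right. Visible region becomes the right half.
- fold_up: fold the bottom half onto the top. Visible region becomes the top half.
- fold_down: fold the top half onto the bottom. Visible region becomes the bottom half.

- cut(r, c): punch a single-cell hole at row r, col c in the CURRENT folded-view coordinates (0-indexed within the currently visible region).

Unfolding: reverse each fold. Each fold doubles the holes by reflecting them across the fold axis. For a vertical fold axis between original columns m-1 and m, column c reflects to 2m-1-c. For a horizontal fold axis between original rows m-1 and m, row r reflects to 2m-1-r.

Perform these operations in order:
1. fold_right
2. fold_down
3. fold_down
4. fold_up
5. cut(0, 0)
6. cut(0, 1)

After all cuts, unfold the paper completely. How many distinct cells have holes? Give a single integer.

Answer: 32

Derivation:
Op 1 fold_right: fold axis v@2; visible region now rows[0,16) x cols[2,4) = 16x2
Op 2 fold_down: fold axis h@8; visible region now rows[8,16) x cols[2,4) = 8x2
Op 3 fold_down: fold axis h@12; visible region now rows[12,16) x cols[2,4) = 4x2
Op 4 fold_up: fold axis h@14; visible region now rows[12,14) x cols[2,4) = 2x2
Op 5 cut(0, 0): punch at orig (12,2); cuts so far [(12, 2)]; region rows[12,14) x cols[2,4) = 2x2
Op 6 cut(0, 1): punch at orig (12,3); cuts so far [(12, 2), (12, 3)]; region rows[12,14) x cols[2,4) = 2x2
Unfold 1 (reflect across h@14): 4 holes -> [(12, 2), (12, 3), (15, 2), (15, 3)]
Unfold 2 (reflect across h@12): 8 holes -> [(8, 2), (8, 3), (11, 2), (11, 3), (12, 2), (12, 3), (15, 2), (15, 3)]
Unfold 3 (reflect across h@8): 16 holes -> [(0, 2), (0, 3), (3, 2), (3, 3), (4, 2), (4, 3), (7, 2), (7, 3), (8, 2), (8, 3), (11, 2), (11, 3), (12, 2), (12, 3), (15, 2), (15, 3)]
Unfold 4 (reflect across v@2): 32 holes -> [(0, 0), (0, 1), (0, 2), (0, 3), (3, 0), (3, 1), (3, 2), (3, 3), (4, 0), (4, 1), (4, 2), (4, 3), (7, 0), (7, 1), (7, 2), (7, 3), (8, 0), (8, 1), (8, 2), (8, 3), (11, 0), (11, 1), (11, 2), (11, 3), (12, 0), (12, 1), (12, 2), (12, 3), (15, 0), (15, 1), (15, 2), (15, 3)]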